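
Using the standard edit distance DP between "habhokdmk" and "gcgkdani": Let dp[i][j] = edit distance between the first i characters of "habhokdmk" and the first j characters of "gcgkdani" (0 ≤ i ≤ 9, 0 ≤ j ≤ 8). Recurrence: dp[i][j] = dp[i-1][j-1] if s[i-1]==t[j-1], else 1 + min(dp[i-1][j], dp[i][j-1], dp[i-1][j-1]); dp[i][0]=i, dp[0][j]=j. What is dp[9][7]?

   ''  g  c  g  k  d  a  n  i
''  0  1  2  3  4  5  6  7  8
 h  1  1  2  3  4  5  6  7  8
 a  2  2  2  3  4  5  5  6  7
 b  3  3  3  3  4  5  6  6  7
 h  4  4  4  4  4  5  6  7  7
 o  5  5  5  5  5  5  6  7  8
 k  6  6  6  6  5  6  6  7  8
 d  7  7  7  7  6  5  6  7  8
 m  8  8  8  8  7  6  6  7  8
 k  9  9  9  9  8  7  7  7  8

7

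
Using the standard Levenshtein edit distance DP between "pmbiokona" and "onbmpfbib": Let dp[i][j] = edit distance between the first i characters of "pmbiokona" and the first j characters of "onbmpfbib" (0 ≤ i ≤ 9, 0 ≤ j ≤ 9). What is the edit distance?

8

   ''  o  n  b  m  p  f  b  i  b
''  0  1  2  3  4  5  6  7  8  9
 p  1  1  2  3  4  4  5  6  7  8
 m  2  2  2  3  3  4  5  6  7  8
 b  3  3  3  2  3  4  5  5  6  7
 i  4  4  4  3  3  4  5  6  5  6
 o  5  4  5  4  4  4  5  6  6  6
 k  6  5  5  5  5  5  5  6  7  7
 o  7  6  6  6  6  6  6  6  7  8
 n  8  7  6  7  7  7  7  7  7  8
 a  9  8  7  7  8  8  8  8  8  8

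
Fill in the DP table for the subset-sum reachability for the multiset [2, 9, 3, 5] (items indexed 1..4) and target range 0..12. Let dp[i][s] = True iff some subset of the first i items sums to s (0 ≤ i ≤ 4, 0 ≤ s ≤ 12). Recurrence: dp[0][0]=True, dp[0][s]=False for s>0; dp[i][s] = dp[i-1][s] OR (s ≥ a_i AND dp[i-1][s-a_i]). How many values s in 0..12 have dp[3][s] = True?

7

i\s   0   1   2   3   4   5   6   7   8   9  10  11  12
  0   T   F   F   F   F   F   F   F   F   F   F   F   F
  1   T   F   T   F   F   F   F   F   F   F   F   F   F
  2   T   F   T   F   F   F   F   F   F   T   F   T   F
  3   T   F   T   T   F   T   F   F   F   T   F   T   T
  4   T   F   T   T   F   T   F   T   T   T   T   T   T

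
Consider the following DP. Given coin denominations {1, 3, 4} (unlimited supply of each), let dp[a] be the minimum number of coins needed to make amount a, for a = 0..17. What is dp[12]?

 a  0  1  2  3  4  5  6  7  8  9 10 11 12 13 14 15 16 17
dp  0  1  2  1  1  2  2  2  2  3  3  3  3  4  4  4  4  5

3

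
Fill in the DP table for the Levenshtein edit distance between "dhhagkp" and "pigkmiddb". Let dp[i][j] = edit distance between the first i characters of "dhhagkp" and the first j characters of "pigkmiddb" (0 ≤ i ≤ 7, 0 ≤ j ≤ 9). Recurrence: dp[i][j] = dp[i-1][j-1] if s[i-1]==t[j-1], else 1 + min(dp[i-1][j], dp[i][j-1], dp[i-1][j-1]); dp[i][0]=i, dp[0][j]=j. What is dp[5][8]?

8

   ''  p  i  g  k  m  i  d  d  b
''  0  1  2  3  4  5  6  7  8  9
 d  1  1  2  3  4  5  6  6  7  8
 h  2  2  2  3  4  5  6  7  7  8
 h  3  3  3  3  4  5  6  7  8  8
 a  4  4  4  4  4  5  6  7  8  9
 g  5  5  5  4  5  5  6  7  8  9
 k  6  6  6  5  4  5  6  7  8  9
 p  7  6  7  6  5  5  6  7  8  9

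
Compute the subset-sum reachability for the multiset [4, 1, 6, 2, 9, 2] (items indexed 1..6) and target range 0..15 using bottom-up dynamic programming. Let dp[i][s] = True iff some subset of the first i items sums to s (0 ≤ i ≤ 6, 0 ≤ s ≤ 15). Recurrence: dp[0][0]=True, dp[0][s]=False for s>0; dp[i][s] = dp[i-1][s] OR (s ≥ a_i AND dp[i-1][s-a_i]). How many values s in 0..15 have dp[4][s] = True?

14

i\s   0   1   2   3   4   5   6   7   8   9  10  11  12  13  14  15
  0   T   F   F   F   F   F   F   F   F   F   F   F   F   F   F   F
  1   T   F   F   F   T   F   F   F   F   F   F   F   F   F   F   F
  2   T   T   F   F   T   T   F   F   F   F   F   F   F   F   F   F
  3   T   T   F   F   T   T   T   T   F   F   T   T   F   F   F   F
  4   T   T   T   T   T   T   T   T   T   T   T   T   T   T   F   F
  5   T   T   T   T   T   T   T   T   T   T   T   T   T   T   T   T
  6   T   T   T   T   T   T   T   T   T   T   T   T   T   T   T   T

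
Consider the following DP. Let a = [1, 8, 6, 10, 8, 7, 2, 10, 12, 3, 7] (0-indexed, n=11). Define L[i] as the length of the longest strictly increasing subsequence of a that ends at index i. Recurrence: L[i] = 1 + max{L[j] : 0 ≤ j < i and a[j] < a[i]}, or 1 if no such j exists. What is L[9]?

3

   i    0    1    2    3    4    5    6    7    8    9   10
a[i]    1    8    6   10    8    7    2   10   12    3    7
L[i]    1    2    2    3    3    3    2    4    5    3    4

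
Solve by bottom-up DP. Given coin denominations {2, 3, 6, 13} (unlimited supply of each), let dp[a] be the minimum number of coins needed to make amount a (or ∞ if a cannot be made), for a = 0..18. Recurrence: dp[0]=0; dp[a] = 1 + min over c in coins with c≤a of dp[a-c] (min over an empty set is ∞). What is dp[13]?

1

 a  0  1  2  3  4  5  6  7  8  9 10 11 12 13 14 15 16 17 18
dp  0  -  1  1  2  2  1  3  2  2  3  3  2  1  3  2  2  3  3
(- denotes ∞ / unreachable)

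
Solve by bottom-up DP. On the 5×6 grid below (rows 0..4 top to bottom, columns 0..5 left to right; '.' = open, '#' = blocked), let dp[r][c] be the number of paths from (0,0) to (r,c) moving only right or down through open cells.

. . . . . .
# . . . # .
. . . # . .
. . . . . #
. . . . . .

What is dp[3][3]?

r\c   0   1   2   3   4   5
  0   1   1   1   1   1   1
  1   0   1   2   3   0   1
  2   0   1   3   0   0   1
  3   0   1   4   4   4   0
  4   0   1   5   9  13  13

4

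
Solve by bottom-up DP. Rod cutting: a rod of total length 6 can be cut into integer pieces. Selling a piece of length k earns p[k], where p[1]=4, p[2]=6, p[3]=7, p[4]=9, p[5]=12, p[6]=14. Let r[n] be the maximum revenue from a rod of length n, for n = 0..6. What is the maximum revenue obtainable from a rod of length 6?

24

   n    0    1    2    3    4    5    6
r[n]    0    4    8   12   16   20   24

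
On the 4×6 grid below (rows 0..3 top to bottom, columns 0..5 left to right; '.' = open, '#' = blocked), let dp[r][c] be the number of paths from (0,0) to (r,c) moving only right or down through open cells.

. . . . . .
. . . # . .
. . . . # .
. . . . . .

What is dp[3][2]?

10

r\c   0   1   2   3   4   5
  0   1   1   1   1   1   1
  1   1   2   3   0   1   2
  2   1   3   6   6   0   2
  3   1   4  10  16  16  18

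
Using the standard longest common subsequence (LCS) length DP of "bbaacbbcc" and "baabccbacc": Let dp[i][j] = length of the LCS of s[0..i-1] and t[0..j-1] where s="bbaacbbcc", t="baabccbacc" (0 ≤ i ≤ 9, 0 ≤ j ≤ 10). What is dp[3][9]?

3

   ''  b  a  a  b  c  c  b  a  c  c
''  0  0  0  0  0  0  0  0  0  0  0
 b  0  1  1  1  1  1  1  1  1  1  1
 b  0  1  1  1  2  2  2  2  2  2  2
 a  0  1  2  2  2  2  2  2  3  3  3
 a  0  1  2  3  3  3  3  3  3  3  3
 c  0  1  2  3  3  4  4  4  4  4  4
 b  0  1  2  3  4  4  4  5  5  5  5
 b  0  1  2  3  4  4  4  5  5  5  5
 c  0  1  2  3  4  5  5  5  5  6  6
 c  0  1  2  3  4  5  6  6  6  6  7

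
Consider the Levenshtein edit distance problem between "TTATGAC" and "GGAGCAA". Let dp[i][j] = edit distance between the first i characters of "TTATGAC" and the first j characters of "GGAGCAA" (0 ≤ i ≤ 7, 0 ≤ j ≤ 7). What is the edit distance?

5

   ''  G  G  A  G  C  A  A
''  0  1  2  3  4  5  6  7
 T  1  1  2  3  4  5  6  7
 T  2  2  2  3  4  5  6  7
 A  3  3  3  2  3  4  5  6
 T  4  4  4  3  3  4  5  6
 G  5  4  4  4  3  4  5  6
 A  6  5  5  4  4  4  4  5
 C  7  6  6  5  5  4  5  5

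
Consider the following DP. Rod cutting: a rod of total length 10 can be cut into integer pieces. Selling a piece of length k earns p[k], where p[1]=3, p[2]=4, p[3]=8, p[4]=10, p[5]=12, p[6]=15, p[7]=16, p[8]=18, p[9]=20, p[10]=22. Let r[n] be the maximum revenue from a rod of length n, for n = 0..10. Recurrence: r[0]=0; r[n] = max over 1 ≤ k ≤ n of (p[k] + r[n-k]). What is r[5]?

15

   n    0    1    2    3    4    5    6    7    8    9   10
r[n]    0    3    6    9   12   15   18   21   24   27   30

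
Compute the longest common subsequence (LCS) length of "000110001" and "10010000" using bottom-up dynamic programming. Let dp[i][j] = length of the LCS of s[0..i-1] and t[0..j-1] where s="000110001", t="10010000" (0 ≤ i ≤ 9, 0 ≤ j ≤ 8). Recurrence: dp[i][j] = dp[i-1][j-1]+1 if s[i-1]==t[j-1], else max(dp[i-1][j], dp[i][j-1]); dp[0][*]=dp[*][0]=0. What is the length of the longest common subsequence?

6

   ''  1  0  0  1  0  0  0  0
''  0  0  0  0  0  0  0  0  0
 0  0  0  1  1  1  1  1  1  1
 0  0  0  1  2  2  2  2  2  2
 0  0  0  1  2  2  3  3  3  3
 1  0  1  1  2  3  3  3  3  3
 1  0  1  1  2  3  3  3  3  3
 0  0  1  2  2  3  4  4  4  4
 0  0  1  2  3  3  4  5  5  5
 0  0  1  2  3  3  4  5  6  6
 1  0  1  2  3  4  4  5  6  6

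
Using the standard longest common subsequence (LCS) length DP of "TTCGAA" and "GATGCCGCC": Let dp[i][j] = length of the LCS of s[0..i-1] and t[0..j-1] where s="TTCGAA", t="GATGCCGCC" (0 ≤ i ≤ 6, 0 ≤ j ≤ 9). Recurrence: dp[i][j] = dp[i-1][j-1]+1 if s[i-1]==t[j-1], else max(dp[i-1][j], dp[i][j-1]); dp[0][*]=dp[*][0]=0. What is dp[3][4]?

   ''  G  A  T  G  C  C  G  C  C
''  0  0  0  0  0  0  0  0  0  0
 T  0  0  0  1  1  1  1  1  1  1
 T  0  0  0  1  1  1  1  1  1  1
 C  0  0  0  1  1  2  2  2  2  2
 G  0  1  1  1  2  2  2  3  3  3
 A  0  1  2  2  2  2  2  3  3  3
 A  0  1  2  2  2  2  2  3  3  3

1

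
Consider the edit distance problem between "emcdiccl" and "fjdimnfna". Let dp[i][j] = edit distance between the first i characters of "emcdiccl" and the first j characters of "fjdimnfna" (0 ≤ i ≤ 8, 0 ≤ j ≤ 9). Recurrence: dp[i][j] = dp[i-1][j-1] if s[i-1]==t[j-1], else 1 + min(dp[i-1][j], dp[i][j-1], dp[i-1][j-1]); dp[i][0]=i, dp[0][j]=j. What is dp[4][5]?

5

   ''  f  j  d  i  m  n  f  n  a
''  0  1  2  3  4  5  6  7  8  9
 e  1  1  2  3  4  5  6  7  8  9
 m  2  2  2  3  4  4  5  6  7  8
 c  3  3  3  3  4  5  5  6  7  8
 d  4  4  4  3  4  5  6  6  7  8
 i  5  5  5  4  3  4  5  6  7  8
 c  6  6  6  5  4  4  5  6  7  8
 c  7  7  7  6  5  5  5  6  7  8
 l  8  8  8  7  6  6  6  6  7  8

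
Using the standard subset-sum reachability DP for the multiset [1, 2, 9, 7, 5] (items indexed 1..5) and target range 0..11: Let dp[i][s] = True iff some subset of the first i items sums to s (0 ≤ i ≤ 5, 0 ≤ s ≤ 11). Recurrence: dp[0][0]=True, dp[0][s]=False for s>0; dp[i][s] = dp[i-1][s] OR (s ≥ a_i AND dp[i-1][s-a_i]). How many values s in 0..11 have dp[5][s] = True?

i\s   0   1   2   3   4   5   6   7   8   9  10  11
  0   T   F   F   F   F   F   F   F   F   F   F   F
  1   T   T   F   F   F   F   F   F   F   F   F   F
  2   T   T   T   T   F   F   F   F   F   F   F   F
  3   T   T   T   T   F   F   F   F   F   T   T   T
  4   T   T   T   T   F   F   F   T   T   T   T   T
  5   T   T   T   T   F   T   T   T   T   T   T   T

11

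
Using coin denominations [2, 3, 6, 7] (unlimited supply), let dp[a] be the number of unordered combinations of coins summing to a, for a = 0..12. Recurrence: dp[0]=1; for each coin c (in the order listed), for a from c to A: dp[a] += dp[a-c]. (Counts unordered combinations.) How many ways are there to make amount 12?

7

after  coin     0     1     2     3     4     5     6     7     8     9    10    11    12
          2     1     0     1     0     1     0     1     0     1     0     1     0     1
          3     1     0     1     1     1     1     2     1     2     2     2     2     3
          6     1     0     1     1     1     1     3     1     3     3     3     3     6
          7     1     0     1     1     1     1     3     2     3     4     4     4     7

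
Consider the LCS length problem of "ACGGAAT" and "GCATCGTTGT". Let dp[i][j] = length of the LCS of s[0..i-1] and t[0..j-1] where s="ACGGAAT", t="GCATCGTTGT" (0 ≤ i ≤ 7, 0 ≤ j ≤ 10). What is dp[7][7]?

   ''  G  C  A  T  C  G  T  T  G  T
''  0  0  0  0  0  0  0  0  0  0  0
 A  0  0  0  1  1  1  1  1  1  1  1
 C  0  0  1  1  1  2  2  2  2  2  2
 G  0  1  1  1  1  2  3  3  3  3  3
 G  0  1  1  1  1  2  3  3  3  4  4
 A  0  1  1  2  2  2  3  3  3  4  4
 A  0  1  1  2  2  2  3  3  3  4  4
 T  0  1  1  2  3  3  3  4  4  4  5

4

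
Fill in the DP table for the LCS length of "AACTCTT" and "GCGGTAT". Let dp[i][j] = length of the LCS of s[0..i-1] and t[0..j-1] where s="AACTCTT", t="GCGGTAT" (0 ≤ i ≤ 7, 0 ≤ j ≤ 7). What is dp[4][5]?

   ''  G  C  G  G  T  A  T
''  0  0  0  0  0  0  0  0
 A  0  0  0  0  0  0  1  1
 A  0  0  0  0  0  0  1  1
 C  0  0  1  1  1  1  1  1
 T  0  0  1  1  1  2  2  2
 C  0  0  1  1  1  2  2  2
 T  0  0  1  1  1  2  2  3
 T  0  0  1  1  1  2  2  3

2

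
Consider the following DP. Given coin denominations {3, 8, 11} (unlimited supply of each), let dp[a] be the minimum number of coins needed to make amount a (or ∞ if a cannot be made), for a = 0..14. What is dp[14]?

 a  0  1  2  3  4  5  6  7  8  9 10 11 12 13 14
dp  0  -  -  1  -  -  2  -  1  3  -  1  4  -  2
(- denotes ∞ / unreachable)

2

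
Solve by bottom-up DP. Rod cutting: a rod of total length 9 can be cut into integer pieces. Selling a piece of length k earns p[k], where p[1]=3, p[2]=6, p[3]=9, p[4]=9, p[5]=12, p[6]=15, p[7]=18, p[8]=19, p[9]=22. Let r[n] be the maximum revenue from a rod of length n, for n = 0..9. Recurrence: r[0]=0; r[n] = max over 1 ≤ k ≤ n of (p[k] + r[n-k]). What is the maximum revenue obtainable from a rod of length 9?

   n    0    1    2    3    4    5    6    7    8    9
r[n]    0    3    6    9   12   15   18   21   24   27

27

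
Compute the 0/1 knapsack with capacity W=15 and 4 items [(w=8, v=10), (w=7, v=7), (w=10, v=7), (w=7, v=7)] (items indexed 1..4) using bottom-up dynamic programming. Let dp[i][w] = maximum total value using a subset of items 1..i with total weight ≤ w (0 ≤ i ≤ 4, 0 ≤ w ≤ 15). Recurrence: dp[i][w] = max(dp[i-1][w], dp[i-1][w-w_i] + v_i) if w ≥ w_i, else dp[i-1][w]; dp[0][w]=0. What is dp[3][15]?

i\w   0   1   2   3   4   5   6   7   8   9  10  11  12  13  14  15
  0   0   0   0   0   0   0   0   0   0   0   0   0   0   0   0   0
  1   0   0   0   0   0   0   0   0  10  10  10  10  10  10  10  10
  2   0   0   0   0   0   0   0   7  10  10  10  10  10  10  10  17
  3   0   0   0   0   0   0   0   7  10  10  10  10  10  10  10  17
  4   0   0   0   0   0   0   0   7  10  10  10  10  10  10  14  17

17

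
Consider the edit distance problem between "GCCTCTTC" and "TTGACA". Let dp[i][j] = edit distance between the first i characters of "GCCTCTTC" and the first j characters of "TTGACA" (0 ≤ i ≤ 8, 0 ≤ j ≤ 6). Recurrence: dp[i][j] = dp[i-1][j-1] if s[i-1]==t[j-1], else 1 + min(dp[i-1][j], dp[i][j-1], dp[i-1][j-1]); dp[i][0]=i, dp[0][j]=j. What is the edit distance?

   ''  T  T  G  A  C  A
''  0  1  2  3  4  5  6
 G  1  1  2  2  3  4  5
 C  2  2  2  3  3  3  4
 C  3  3  3  3  4  3  4
 T  4  3  3  4  4  4  4
 C  5  4  4  4  5  4  5
 T  6  5  4  5  5  5  5
 T  7  6  5  5  6  6  6
 C  8  7  6  6  6  6  7

7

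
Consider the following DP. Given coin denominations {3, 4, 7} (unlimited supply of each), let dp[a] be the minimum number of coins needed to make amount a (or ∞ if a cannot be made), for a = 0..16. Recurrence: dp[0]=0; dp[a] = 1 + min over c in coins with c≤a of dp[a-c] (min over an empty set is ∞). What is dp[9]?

 a  0  1  2  3  4  5  6  7  8  9 10 11 12 13 14 15 16
dp  0  -  -  1  1  -  2  1  2  3  2  2  3  3  2  3  4
(- denotes ∞ / unreachable)

3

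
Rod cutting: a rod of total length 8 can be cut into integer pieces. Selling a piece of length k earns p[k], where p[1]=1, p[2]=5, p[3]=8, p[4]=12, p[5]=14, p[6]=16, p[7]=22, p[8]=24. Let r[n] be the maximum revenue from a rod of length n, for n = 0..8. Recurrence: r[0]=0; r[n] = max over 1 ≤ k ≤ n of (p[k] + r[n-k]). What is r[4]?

   n    0    1    2    3    4    5    6    7    8
r[n]    0    1    5    8   12   14   17   22   24

12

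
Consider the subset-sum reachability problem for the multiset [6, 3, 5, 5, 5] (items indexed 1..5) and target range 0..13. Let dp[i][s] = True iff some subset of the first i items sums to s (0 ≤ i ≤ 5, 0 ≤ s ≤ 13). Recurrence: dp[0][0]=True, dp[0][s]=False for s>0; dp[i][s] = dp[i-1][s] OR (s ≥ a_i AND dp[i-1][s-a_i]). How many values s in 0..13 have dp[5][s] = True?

i\s   0   1   2   3   4   5   6   7   8   9  10  11  12  13
  0   T   F   F   F   F   F   F   F   F   F   F   F   F   F
  1   T   F   F   F   F   F   T   F   F   F   F   F   F   F
  2   T   F   F   T   F   F   T   F   F   T   F   F   F   F
  3   T   F   F   T   F   T   T   F   T   T   F   T   F   F
  4   T   F   F   T   F   T   T   F   T   T   T   T   F   T
  5   T   F   F   T   F   T   T   F   T   T   T   T   F   T

9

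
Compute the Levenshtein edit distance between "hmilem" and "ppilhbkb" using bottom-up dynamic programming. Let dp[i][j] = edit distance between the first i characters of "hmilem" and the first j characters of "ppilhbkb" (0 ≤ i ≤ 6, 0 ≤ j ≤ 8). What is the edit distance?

6

   ''  p  p  i  l  h  b  k  b
''  0  1  2  3  4  5  6  7  8
 h  1  1  2  3  4  4  5  6  7
 m  2  2  2  3  4  5  5  6  7
 i  3  3  3  2  3  4  5  6  7
 l  4  4  4  3  2  3  4  5  6
 e  5  5  5  4  3  3  4  5  6
 m  6  6  6  5  4  4  4  5  6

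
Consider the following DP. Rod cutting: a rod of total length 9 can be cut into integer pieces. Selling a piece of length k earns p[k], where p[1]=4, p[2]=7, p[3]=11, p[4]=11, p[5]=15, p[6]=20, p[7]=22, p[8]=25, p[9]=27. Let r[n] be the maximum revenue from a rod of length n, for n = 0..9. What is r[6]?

24

   n    0    1    2    3    4    5    6    7    8    9
r[n]    0    4    8   12   16   20   24   28   32   36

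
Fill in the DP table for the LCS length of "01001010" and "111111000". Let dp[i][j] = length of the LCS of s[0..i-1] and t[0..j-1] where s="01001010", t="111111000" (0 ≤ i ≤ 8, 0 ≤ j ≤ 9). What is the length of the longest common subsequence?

4

   ''  1  1  1  1  1  1  0  0  0
''  0  0  0  0  0  0  0  0  0  0
 0  0  0  0  0  0  0  0  1  1  1
 1  0  1  1  1  1  1  1  1  1  1
 0  0  1  1  1  1  1  1  2  2  2
 0  0  1  1  1  1  1  1  2  3  3
 1  0  1  2  2  2  2  2  2  3  3
 0  0  1  2  2  2  2  2  3  3  4
 1  0  1  2  3  3  3  3  3  3  4
 0  0  1  2  3  3  3  3  4  4  4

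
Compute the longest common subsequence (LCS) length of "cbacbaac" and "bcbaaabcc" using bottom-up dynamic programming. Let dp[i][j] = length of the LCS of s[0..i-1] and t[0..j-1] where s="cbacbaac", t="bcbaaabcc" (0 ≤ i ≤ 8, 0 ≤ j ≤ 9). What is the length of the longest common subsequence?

6

   ''  b  c  b  a  a  a  b  c  c
''  0  0  0  0  0  0  0  0  0  0
 c  0  0  1  1  1  1  1  1  1  1
 b  0  1  1  2  2  2  2  2  2  2
 a  0  1  1  2  3  3  3  3  3  3
 c  0  1  2  2  3  3  3  3  4  4
 b  0  1  2  3  3  3  3  4  4  4
 a  0  1  2  3  4  4  4  4  4  4
 a  0  1  2  3  4  5  5  5  5  5
 c  0  1  2  3  4  5  5  5  6  6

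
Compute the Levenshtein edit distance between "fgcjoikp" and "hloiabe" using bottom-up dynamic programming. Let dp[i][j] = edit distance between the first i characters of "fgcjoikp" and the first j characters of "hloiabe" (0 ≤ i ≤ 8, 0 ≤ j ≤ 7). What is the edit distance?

   ''  h  l  o  i  a  b  e
''  0  1  2  3  4  5  6  7
 f  1  1  2  3  4  5  6  7
 g  2  2  2  3  4  5  6  7
 c  3  3  3  3  4  5  6  7
 j  4  4  4  4  4  5  6  7
 o  5  5  5  4  5  5  6  7
 i  6  6  6  5  4  5  6  7
 k  7  7  7  6  5  5  6  7
 p  8  8  8  7  6  6  6  7

7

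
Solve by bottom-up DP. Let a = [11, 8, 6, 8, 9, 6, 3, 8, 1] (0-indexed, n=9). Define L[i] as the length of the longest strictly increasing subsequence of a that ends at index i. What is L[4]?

3

   i    0    1    2    3    4    5    6    7    8
a[i]   11    8    6    8    9    6    3    8    1
L[i]    1    1    1    2    3    1    1    2    1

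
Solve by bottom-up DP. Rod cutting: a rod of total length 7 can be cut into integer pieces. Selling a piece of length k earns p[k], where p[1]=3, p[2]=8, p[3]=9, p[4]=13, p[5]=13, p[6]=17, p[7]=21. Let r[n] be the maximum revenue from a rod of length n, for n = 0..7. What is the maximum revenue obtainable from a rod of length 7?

   n    0    1    2    3    4    5    6    7
r[n]    0    3    8   11   16   19   24   27

27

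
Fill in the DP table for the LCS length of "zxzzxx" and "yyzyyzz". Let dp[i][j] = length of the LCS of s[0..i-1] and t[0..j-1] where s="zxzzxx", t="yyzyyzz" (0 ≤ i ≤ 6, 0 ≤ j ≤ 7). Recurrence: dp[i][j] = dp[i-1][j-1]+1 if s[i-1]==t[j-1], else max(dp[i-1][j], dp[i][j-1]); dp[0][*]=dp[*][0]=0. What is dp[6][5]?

1

   ''  y  y  z  y  y  z  z
''  0  0  0  0  0  0  0  0
 z  0  0  0  1  1  1  1  1
 x  0  0  0  1  1  1  1  1
 z  0  0  0  1  1  1  2  2
 z  0  0  0  1  1  1  2  3
 x  0  0  0  1  1  1  2  3
 x  0  0  0  1  1  1  2  3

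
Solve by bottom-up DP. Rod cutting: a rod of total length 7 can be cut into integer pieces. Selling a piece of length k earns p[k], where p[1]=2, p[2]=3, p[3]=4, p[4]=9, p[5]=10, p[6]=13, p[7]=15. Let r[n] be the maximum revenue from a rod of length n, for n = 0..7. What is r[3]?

6

   n    0    1    2    3    4    5    6    7
r[n]    0    2    4    6    9   11   13   15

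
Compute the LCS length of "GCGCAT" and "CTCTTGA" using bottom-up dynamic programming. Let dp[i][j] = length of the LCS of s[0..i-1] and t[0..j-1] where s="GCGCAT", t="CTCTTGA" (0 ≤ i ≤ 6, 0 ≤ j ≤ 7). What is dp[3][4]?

1

   ''  C  T  C  T  T  G  A
''  0  0  0  0  0  0  0  0
 G  0  0  0  0  0  0  1  1
 C  0  1  1  1  1  1  1  1
 G  0  1  1  1  1  1  2  2
 C  0  1  1  2  2  2  2  2
 A  0  1  1  2  2  2  2  3
 T  0  1  2  2  3  3  3  3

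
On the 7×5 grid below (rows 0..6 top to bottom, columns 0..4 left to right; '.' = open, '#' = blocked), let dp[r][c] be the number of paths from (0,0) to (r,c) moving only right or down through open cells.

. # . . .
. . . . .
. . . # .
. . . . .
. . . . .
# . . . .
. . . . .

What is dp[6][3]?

48

r\c   0   1   2   3   4
  0   1   0   0   0   0
  1   1   1   1   1   1
  2   1   2   3   0   1
  3   1   3   6   6   7
  4   1   4  10  16  23
  5   0   4  14  30  53
  6   0   4  18  48 101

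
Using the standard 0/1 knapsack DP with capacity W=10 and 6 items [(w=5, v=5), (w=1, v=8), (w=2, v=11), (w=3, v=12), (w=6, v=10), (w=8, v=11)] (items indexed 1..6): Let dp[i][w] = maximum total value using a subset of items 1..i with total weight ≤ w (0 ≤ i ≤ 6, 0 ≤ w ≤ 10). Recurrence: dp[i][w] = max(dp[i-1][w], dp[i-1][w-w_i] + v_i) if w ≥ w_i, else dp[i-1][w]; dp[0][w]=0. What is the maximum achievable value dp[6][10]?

31

i\w   0   1   2   3   4   5   6   7   8   9  10
  0   0   0   0   0   0   0   0   0   0   0   0
  1   0   0   0   0   0   5   5   5   5   5   5
  2   0   8   8   8   8   8  13  13  13  13  13
  3   0   8  11  19  19  19  19  19  24  24  24
  4   0   8  11  19  20  23  31  31  31  31  31
  5   0   8  11  19  20  23  31  31  31  31  31
  6   0   8  11  19  20  23  31  31  31  31  31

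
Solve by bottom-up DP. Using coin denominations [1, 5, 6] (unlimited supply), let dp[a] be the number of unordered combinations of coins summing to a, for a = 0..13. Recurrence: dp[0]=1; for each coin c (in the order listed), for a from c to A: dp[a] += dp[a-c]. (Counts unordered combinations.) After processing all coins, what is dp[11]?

after  coin     0     1     2     3     4     5     6     7     8     9    10    11    12    13
          1     1     1     1     1     1     1     1     1     1     1     1     1     1     1
          5     1     1     1     1     1     2     2     2     2     2     3     3     3     3
          6     1     1     1     1     1     2     3     3     3     3     4     5     6     6

5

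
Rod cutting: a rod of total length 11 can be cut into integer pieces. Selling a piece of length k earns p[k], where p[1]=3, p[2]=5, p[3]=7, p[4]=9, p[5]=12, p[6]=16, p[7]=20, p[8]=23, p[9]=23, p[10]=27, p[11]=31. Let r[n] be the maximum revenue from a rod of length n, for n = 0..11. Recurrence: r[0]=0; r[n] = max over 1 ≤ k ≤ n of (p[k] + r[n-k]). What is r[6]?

   n    0    1    2    3    4    5    6    7    8    9   10   11
r[n]    0    3    6    9   12   15   18   21   24   27   30   33

18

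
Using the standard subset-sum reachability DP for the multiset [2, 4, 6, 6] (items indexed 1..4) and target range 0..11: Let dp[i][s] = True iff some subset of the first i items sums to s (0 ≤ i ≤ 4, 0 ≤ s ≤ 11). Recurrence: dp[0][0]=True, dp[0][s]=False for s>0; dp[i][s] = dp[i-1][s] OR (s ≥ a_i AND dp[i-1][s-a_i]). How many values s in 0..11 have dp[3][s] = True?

6

i\s   0   1   2   3   4   5   6   7   8   9  10  11
  0   T   F   F   F   F   F   F   F   F   F   F   F
  1   T   F   T   F   F   F   F   F   F   F   F   F
  2   T   F   T   F   T   F   T   F   F   F   F   F
  3   T   F   T   F   T   F   T   F   T   F   T   F
  4   T   F   T   F   T   F   T   F   T   F   T   F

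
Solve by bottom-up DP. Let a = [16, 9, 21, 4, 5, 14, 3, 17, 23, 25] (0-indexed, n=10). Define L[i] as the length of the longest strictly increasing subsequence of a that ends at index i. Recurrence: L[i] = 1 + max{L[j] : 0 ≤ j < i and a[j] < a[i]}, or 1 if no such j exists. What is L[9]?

6

   i    0    1    2    3    4    5    6    7    8    9
a[i]   16    9   21    4    5   14    3   17   23   25
L[i]    1    1    2    1    2    3    1    4    5    6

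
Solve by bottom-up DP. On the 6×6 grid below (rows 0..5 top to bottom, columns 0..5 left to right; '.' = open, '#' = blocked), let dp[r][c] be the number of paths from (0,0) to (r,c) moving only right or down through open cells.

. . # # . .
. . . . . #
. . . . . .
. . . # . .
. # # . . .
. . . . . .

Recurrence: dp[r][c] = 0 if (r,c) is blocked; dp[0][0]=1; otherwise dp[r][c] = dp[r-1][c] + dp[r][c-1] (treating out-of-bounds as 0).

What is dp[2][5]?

r\c   0   1   2   3   4   5
  0   1   1   0   0   0   0
  1   1   2   2   2   2   0
  2   1   3   5   7   9   9
  3   1   4   9   0   9  18
  4   1   0   0   0   9  27
  5   1   1   1   1  10  37

9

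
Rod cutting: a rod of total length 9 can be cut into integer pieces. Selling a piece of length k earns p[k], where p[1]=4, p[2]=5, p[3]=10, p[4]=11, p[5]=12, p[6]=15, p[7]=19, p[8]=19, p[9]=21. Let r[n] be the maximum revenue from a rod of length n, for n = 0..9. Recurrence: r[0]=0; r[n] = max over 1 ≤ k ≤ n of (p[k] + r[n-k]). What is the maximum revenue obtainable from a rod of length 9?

   n    0    1    2    3    4    5    6    7    8    9
r[n]    0    4    8   12   16   20   24   28   32   36

36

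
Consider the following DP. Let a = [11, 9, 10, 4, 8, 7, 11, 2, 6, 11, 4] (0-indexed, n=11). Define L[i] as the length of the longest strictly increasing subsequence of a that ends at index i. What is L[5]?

   i    0    1    2    3    4    5    6    7    8    9   10
a[i]   11    9   10    4    8    7   11    2    6   11    4
L[i]    1    1    2    1    2    2    3    1    2    3    2

2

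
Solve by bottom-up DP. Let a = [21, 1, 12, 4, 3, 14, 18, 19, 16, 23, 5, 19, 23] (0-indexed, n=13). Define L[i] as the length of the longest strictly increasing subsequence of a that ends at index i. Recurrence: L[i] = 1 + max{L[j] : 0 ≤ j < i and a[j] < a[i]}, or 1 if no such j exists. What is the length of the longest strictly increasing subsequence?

   i    0    1    2    3    4    5    6    7    8    9   10   11   12
a[i]   21    1   12    4    3   14   18   19   16   23    5   19   23
L[i]    1    1    2    2    2    3    4    5    4    6    3    5    6

6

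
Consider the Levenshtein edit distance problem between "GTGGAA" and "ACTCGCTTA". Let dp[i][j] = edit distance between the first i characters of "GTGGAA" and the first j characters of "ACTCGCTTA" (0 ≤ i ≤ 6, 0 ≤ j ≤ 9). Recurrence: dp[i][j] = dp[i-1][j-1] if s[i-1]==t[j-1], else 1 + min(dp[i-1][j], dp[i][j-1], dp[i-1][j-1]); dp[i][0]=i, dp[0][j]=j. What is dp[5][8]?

   ''  A  C  T  C  G  C  T  T  A
''  0  1  2  3  4  5  6  7  8  9
 G  1  1  2  3  4  4  5  6  7  8
 T  2  2  2  2  3  4  5  5  6  7
 G  3  3  3  3  3  3  4  5  6  7
 G  4  4  4  4  4  3  4  5  6  7
 A  5  4  5  5  5  4  4  5  6  6
 A  6  5  5  6  6  5  5  5  6  6

6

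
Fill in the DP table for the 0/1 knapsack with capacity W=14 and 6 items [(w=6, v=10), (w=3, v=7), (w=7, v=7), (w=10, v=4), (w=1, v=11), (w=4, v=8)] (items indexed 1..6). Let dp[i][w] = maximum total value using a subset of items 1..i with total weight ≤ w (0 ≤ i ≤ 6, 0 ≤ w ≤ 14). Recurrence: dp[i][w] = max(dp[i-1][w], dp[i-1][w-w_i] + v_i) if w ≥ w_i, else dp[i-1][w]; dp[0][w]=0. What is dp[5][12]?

28

i\w   0   1   2   3   4   5   6   7   8   9  10  11  12  13  14
  0   0   0   0   0   0   0   0   0   0   0   0   0   0   0   0
  1   0   0   0   0   0   0  10  10  10  10  10  10  10  10  10
  2   0   0   0   7   7   7  10  10  10  17  17  17  17  17  17
  3   0   0   0   7   7   7  10  10  10  17  17  17  17  17  17
  4   0   0   0   7   7   7  10  10  10  17  17  17  17  17  17
  5   0  11  11  11  18  18  18  21  21  21  28  28  28  28  28
  6   0  11  11  11  18  19  19  21  26  26  28  29  29  29  36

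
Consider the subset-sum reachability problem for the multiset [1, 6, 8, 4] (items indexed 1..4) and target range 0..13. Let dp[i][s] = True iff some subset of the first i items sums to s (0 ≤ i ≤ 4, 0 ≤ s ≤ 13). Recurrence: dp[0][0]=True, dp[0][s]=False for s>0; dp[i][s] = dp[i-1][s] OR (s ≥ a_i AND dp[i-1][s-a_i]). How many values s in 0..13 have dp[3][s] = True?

i\s   0   1   2   3   4   5   6   7   8   9  10  11  12  13
  0   T   F   F   F   F   F   F   F   F   F   F   F   F   F
  1   T   T   F   F   F   F   F   F   F   F   F   F   F   F
  2   T   T   F   F   F   F   T   T   F   F   F   F   F   F
  3   T   T   F   F   F   F   T   T   T   T   F   F   F   F
  4   T   T   F   F   T   T   T   T   T   T   T   T   T   T

6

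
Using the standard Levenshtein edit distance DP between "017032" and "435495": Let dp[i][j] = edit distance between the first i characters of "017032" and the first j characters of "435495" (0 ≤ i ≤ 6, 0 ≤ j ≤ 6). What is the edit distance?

   ''  4  3  5  4  9  5
''  0  1  2  3  4  5  6
 0  1  1  2  3  4  5  6
 1  2  2  2  3  4  5  6
 7  3  3  3  3  4  5  6
 0  4  4  4  4  4  5  6
 3  5  5  4  5  5  5  6
 2  6  6  5  5  6  6  6

6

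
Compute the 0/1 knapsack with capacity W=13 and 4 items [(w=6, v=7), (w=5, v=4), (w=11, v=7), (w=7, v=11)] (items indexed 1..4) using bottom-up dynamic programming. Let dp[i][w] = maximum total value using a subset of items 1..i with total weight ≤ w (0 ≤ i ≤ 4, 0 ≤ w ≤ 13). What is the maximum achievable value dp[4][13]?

i\w   0   1   2   3   4   5   6   7   8   9  10  11  12  13
  0   0   0   0   0   0   0   0   0   0   0   0   0   0   0
  1   0   0   0   0   0   0   7   7   7   7   7   7   7   7
  2   0   0   0   0   0   4   7   7   7   7   7  11  11  11
  3   0   0   0   0   0   4   7   7   7   7   7  11  11  11
  4   0   0   0   0   0   4   7  11  11  11  11  11  15  18

18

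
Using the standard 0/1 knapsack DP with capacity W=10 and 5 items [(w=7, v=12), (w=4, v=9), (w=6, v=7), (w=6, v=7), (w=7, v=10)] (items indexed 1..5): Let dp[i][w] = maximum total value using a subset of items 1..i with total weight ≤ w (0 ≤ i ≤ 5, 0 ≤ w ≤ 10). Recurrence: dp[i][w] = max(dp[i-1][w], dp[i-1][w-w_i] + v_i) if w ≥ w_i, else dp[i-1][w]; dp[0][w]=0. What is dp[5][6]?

i\w   0   1   2   3   4   5   6   7   8   9  10
  0   0   0   0   0   0   0   0   0   0   0   0
  1   0   0   0   0   0   0   0  12  12  12  12
  2   0   0   0   0   9   9   9  12  12  12  12
  3   0   0   0   0   9   9   9  12  12  12  16
  4   0   0   0   0   9   9   9  12  12  12  16
  5   0   0   0   0   9   9   9  12  12  12  16

9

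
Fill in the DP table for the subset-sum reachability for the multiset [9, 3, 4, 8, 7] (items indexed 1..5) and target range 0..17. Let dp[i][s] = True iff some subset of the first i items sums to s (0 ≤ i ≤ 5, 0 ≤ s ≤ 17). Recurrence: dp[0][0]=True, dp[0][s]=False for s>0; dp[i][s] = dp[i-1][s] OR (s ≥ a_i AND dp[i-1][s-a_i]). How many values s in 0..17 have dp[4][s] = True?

i\s   0   1   2   3   4   5   6   7   8   9  10  11  12  13  14  15  16  17
  0   T   F   F   F   F   F   F   F   F   F   F   F   F   F   F   F   F   F
  1   T   F   F   F   F   F   F   F   F   T   F   F   F   F   F   F   F   F
  2   T   F   F   T   F   F   F   F   F   T   F   F   T   F   F   F   F   F
  3   T   F   F   T   T   F   F   T   F   T   F   F   T   T   F   F   T   F
  4   T   F   F   T   T   F   F   T   T   T   F   T   T   T   F   T   T   T
  5   T   F   F   T   T   F   F   T   T   T   T   T   T   T   T   T   T   T

12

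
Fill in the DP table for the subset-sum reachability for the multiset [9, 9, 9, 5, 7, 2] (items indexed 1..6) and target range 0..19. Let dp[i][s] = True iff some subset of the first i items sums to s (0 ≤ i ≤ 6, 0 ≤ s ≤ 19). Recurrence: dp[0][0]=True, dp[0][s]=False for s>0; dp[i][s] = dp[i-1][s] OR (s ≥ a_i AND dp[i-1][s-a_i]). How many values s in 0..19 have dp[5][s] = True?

8

i\s   0   1   2   3   4   5   6   7   8   9  10  11  12  13  14  15  16  17  18  19
  0   T   F   F   F   F   F   F   F   F   F   F   F   F   F   F   F   F   F   F   F
  1   T   F   F   F   F   F   F   F   F   T   F   F   F   F   F   F   F   F   F   F
  2   T   F   F   F   F   F   F   F   F   T   F   F   F   F   F   F   F   F   T   F
  3   T   F   F   F   F   F   F   F   F   T   F   F   F   F   F   F   F   F   T   F
  4   T   F   F   F   F   T   F   F   F   T   F   F   F   F   T   F   F   F   T   F
  5   T   F   F   F   F   T   F   T   F   T   F   F   T   F   T   F   T   F   T   F
  6   T   F   T   F   F   T   F   T   F   T   F   T   T   F   T   F   T   F   T   F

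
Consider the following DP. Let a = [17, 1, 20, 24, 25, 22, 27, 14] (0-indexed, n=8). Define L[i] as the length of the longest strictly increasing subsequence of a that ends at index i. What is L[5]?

3

   i    0    1    2    3    4    5    6    7
a[i]   17    1   20   24   25   22   27   14
L[i]    1    1    2    3    4    3    5    2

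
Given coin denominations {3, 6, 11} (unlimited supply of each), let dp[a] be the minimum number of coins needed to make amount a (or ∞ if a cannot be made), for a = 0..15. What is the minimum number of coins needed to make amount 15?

 a  0  1  2  3  4  5  6  7  8  9 10 11 12 13 14 15
dp  0  -  -  1  -  -  1  -  -  2  -  1  2  -  2  3
(- denotes ∞ / unreachable)

3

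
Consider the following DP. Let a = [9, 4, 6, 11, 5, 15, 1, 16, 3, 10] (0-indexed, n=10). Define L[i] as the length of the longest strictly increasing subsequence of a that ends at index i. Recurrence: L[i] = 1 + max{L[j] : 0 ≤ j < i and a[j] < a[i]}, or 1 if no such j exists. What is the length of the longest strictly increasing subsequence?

   i    0    1    2    3    4    5    6    7    8    9
a[i]    9    4    6   11    5   15    1   16    3   10
L[i]    1    1    2    3    2    4    1    5    2    3

5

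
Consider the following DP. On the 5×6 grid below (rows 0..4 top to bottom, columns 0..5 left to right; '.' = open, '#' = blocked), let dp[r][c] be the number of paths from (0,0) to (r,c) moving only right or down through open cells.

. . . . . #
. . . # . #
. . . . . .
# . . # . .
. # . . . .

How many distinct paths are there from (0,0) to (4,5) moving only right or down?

30

r\c   0   1   2   3   4   5
  0   1   1   1   1   1   0
  1   1   2   3   0   1   0
  2   1   3   6   6   7   7
  3   0   3   9   0   7  14
  4   0   0   9   9  16  30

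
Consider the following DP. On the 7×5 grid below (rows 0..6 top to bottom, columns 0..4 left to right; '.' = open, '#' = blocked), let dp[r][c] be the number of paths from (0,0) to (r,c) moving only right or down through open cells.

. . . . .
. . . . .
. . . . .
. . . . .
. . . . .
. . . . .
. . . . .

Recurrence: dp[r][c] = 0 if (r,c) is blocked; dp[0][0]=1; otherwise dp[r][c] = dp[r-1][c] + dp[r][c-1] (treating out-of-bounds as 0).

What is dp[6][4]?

r\c   0   1   2   3   4
  0   1   1   1   1   1
  1   1   2   3   4   5
  2   1   3   6  10  15
  3   1   4  10  20  35
  4   1   5  15  35  70
  5   1   6  21  56 126
  6   1   7  28  84 210

210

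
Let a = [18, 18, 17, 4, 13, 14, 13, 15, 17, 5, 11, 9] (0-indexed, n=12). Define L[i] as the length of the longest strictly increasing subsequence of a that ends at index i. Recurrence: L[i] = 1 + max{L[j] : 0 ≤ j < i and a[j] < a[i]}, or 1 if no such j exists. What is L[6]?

   i    0    1    2    3    4    5    6    7    8    9   10   11
a[i]   18   18   17    4   13   14   13   15   17    5   11    9
L[i]    1    1    1    1    2    3    2    4    5    2    3    3

2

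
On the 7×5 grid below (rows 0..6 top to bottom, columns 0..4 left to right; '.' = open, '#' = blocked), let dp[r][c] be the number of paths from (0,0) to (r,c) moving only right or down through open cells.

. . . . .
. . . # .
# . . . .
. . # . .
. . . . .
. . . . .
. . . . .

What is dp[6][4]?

46

r\c   0   1   2   3   4
  0   1   1   1   1   1
  1   1   2   3   0   1
  2   0   2   5   5   6
  3   0   2   0   5  11
  4   0   2   2   7  18
  5   0   2   4  11  29
  6   0   2   6  17  46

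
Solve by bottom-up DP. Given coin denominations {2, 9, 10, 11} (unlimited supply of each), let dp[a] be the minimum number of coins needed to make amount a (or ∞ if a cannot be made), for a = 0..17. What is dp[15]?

 a  0  1  2  3  4  5  6  7  8  9 10 11 12 13 14 15 16 17
dp  0  -  1  -  2  -  3  -  4  1  1  1  2  2  3  3  4  4
(- denotes ∞ / unreachable)

3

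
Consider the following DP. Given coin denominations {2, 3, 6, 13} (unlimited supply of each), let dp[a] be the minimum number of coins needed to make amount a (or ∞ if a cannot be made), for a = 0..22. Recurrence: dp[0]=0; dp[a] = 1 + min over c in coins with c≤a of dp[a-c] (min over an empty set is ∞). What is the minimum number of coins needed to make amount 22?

3

 a  0  1  2  3  4  5  6  7  8  9 10 11 12 13 14 15 16 17 18 19 20 21 22
dp  0  -  1  1  2  2  1  3  2  2  3  3  2  1  3  2  2  3  3  2  4  3  3
(- denotes ∞ / unreachable)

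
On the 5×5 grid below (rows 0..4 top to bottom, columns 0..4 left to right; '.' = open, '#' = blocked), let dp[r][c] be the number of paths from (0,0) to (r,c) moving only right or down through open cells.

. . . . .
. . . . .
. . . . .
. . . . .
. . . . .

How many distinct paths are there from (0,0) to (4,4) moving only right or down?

70

r\c   0   1   2   3   4
  0   1   1   1   1   1
  1   1   2   3   4   5
  2   1   3   6  10  15
  3   1   4  10  20  35
  4   1   5  15  35  70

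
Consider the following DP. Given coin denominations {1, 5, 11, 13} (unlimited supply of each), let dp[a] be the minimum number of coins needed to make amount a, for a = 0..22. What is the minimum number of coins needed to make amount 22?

2

 a  0  1  2  3  4  5  6  7  8  9 10 11 12 13 14 15 16 17 18 19 20 21 22
dp  0  1  2  3  4  1  2  3  4  5  2  1  2  1  2  3  2  3  2  3  4  3  2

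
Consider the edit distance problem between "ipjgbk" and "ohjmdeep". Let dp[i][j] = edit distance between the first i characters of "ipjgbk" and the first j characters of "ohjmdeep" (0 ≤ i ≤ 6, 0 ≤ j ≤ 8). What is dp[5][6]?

5

   ''  o  h  j  m  d  e  e  p
''  0  1  2  3  4  5  6  7  8
 i  1  1  2  3  4  5  6  7  8
 p  2  2  2  3  4  5  6  7  7
 j  3  3  3  2  3  4  5  6  7
 g  4  4  4  3  3  4  5  6  7
 b  5  5  5  4  4  4  5  6  7
 k  6  6  6  5  5  5  5  6  7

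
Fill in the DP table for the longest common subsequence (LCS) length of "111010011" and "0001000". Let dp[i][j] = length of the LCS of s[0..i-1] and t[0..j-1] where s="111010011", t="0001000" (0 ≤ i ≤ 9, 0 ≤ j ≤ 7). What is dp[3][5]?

1

   ''  0  0  0  1  0  0  0
''  0  0  0  0  0  0  0  0
 1  0  0  0  0  1  1  1  1
 1  0  0  0  0  1  1  1  1
 1  0  0  0  0  1  1  1  1
 0  0  1  1  1  1  2  2  2
 1  0  1  1  1  2  2  2  2
 0  0  1  2  2  2  3  3  3
 0  0  1  2  3  3  3  4  4
 1  0  1  2  3  4  4  4  4
 1  0  1  2  3  4  4  4  4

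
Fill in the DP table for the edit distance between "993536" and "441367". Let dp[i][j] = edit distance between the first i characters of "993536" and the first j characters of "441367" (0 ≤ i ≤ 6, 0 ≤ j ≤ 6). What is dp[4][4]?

   ''  4  4  1  3  6  7
''  0  1  2  3  4  5  6
 9  1  1  2  3  4  5  6
 9  2  2  2  3  4  5  6
 3  3  3  3  3  3  4  5
 5  4  4  4  4  4  4  5
 3  5  5  5  5  4  5  5
 6  6  6  6  6  5  4  5

4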